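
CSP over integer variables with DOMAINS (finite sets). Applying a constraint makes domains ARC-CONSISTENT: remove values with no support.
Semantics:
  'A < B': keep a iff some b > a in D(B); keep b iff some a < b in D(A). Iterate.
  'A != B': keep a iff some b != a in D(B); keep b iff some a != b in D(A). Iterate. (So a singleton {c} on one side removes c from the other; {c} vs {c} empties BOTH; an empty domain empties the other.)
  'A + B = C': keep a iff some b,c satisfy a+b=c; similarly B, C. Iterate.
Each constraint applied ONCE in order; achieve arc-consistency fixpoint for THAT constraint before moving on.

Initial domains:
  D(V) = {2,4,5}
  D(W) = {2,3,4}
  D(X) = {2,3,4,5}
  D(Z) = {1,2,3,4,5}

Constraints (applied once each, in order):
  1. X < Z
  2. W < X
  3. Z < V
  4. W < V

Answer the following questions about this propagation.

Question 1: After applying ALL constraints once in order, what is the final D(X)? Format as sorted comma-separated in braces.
Answer: {3,4}

Derivation:
Constraint 1 (X < Z) on D(X)={2,3,4,5} D(Z)={1,2,3,4,5}: X {2,3,4,5}->{2,3,4}; Z {1,2,3,4,5}->{3,4,5}
Constraint 2 (W < X) on D(W)={2,3,4} D(X)={2,3,4}: W {2,3,4}->{2,3}; X {2,3,4}->{3,4}
Constraint 3 (Z < V) on D(Z)={3,4,5} D(V)={2,4,5}: Z {3,4,5}->{3,4}; V {2,4,5}->{4,5}
Constraint 4 (W < V) on D(W)={2,3} D(V)={4,5}: no change
So after all 4 constraints: D(X) = {3,4}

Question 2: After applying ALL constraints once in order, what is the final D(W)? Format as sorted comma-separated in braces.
Answer: {2,3}

Derivation:
Constraint 1 (X < Z) on D(X)={2,3,4,5} D(Z)={1,2,3,4,5}: X {2,3,4,5}->{2,3,4}; Z {1,2,3,4,5}->{3,4,5}
Constraint 2 (W < X) on D(W)={2,3,4} D(X)={2,3,4}: W {2,3,4}->{2,3}; X {2,3,4}->{3,4}
Constraint 3 (Z < V) on D(Z)={3,4,5} D(V)={2,4,5}: Z {3,4,5}->{3,4}; V {2,4,5}->{4,5}
Constraint 4 (W < V) on D(W)={2,3} D(V)={4,5}: no change
So after all 4 constraints: D(W) = {2,3}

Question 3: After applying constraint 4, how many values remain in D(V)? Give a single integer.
Answer: 2

Derivation:
Constraint 1 (X < Z) on D(X)={2,3,4,5} D(Z)={1,2,3,4,5}: X {2,3,4,5}->{2,3,4}; Z {1,2,3,4,5}->{3,4,5}
Constraint 2 (W < X) on D(W)={2,3,4} D(X)={2,3,4}: W {2,3,4}->{2,3}; X {2,3,4}->{3,4}
Constraint 3 (Z < V) on D(Z)={3,4,5} D(V)={2,4,5}: Z {3,4,5}->{3,4}; V {2,4,5}->{4,5}
Constraint 4 (W < V) on D(W)={2,3} D(V)={4,5}: no change
So after constraint 4: D(V)={4,5}, size = 2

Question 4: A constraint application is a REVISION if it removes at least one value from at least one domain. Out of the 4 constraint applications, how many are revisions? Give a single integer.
Answer: 3

Derivation:
Constraint 1 (X < Z) on D(X)={2,3,4,5} D(Z)={1,2,3,4,5}: X {2,3,4,5}->{2,3,4}; Z {1,2,3,4,5}->{3,4,5} => REVISION
Constraint 2 (W < X) on D(W)={2,3,4} D(X)={2,3,4}: W {2,3,4}->{2,3}; X {2,3,4}->{3,4} => REVISION
Constraint 3 (Z < V) on D(Z)={3,4,5} D(V)={2,4,5}: Z {3,4,5}->{3,4}; V {2,4,5}->{4,5} => REVISION
Constraint 4 (W < V) on D(W)={2,3} D(V)={4,5}: no change => not a revision
Total revisions = 3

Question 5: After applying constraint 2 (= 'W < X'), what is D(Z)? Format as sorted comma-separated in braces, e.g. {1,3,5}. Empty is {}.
Answer: {3,4,5}

Derivation:
Constraint 1 (X < Z) on D(X)={2,3,4,5} D(Z)={1,2,3,4,5}: X {2,3,4,5}->{2,3,4}; Z {1,2,3,4,5}->{3,4,5}
Constraint 2 (W < X) on D(W)={2,3,4} D(X)={2,3,4}: W {2,3,4}->{2,3}; X {2,3,4}->{3,4}
So after constraint 2: D(Z) = {3,4,5}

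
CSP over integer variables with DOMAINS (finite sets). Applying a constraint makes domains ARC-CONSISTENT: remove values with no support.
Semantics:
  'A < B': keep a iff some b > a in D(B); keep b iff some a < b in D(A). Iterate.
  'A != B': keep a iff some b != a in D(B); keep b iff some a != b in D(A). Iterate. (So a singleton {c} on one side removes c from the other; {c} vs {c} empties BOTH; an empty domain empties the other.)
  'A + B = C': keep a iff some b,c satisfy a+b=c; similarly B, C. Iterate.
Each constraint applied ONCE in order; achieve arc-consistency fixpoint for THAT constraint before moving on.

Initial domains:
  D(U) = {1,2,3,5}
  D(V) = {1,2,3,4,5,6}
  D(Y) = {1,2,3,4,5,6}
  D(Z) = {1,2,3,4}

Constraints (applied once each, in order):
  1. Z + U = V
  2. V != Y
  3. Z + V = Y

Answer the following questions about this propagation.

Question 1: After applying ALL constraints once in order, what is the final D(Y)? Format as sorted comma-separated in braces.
Answer: {3,4,5,6}

Derivation:
Constraint 1 (Z + U = V) on D(Z)={1,2,3,4} D(U)={1,2,3,5} D(V)={1,2,3,4,5,6}: V {1,2,3,4,5,6}->{2,3,4,5,6}
Constraint 2 (V != Y) on D(V)={2,3,4,5,6} D(Y)={1,2,3,4,5,6}: no change
Constraint 3 (Z + V = Y) on D(Z)={1,2,3,4} D(V)={2,3,4,5,6} D(Y)={1,2,3,4,5,6}: V {2,3,4,5,6}->{2,3,4,5}; Y {1,2,3,4,5,6}->{3,4,5,6}
So after all 3 constraints: D(Y) = {3,4,5,6}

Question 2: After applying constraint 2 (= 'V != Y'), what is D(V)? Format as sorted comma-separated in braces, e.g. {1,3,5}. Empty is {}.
Constraint 1 (Z + U = V) on D(Z)={1,2,3,4} D(U)={1,2,3,5} D(V)={1,2,3,4,5,6}: V {1,2,3,4,5,6}->{2,3,4,5,6}
Constraint 2 (V != Y) on D(V)={2,3,4,5,6} D(Y)={1,2,3,4,5,6}: no change
So after constraint 2: D(V) = {2,3,4,5,6}

Answer: {2,3,4,5,6}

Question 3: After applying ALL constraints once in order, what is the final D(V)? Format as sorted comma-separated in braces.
Constraint 1 (Z + U = V) on D(Z)={1,2,3,4} D(U)={1,2,3,5} D(V)={1,2,3,4,5,6}: V {1,2,3,4,5,6}->{2,3,4,5,6}
Constraint 2 (V != Y) on D(V)={2,3,4,5,6} D(Y)={1,2,3,4,5,6}: no change
Constraint 3 (Z + V = Y) on D(Z)={1,2,3,4} D(V)={2,3,4,5,6} D(Y)={1,2,3,4,5,6}: V {2,3,4,5,6}->{2,3,4,5}; Y {1,2,3,4,5,6}->{3,4,5,6}
So after all 3 constraints: D(V) = {2,3,4,5}

Answer: {2,3,4,5}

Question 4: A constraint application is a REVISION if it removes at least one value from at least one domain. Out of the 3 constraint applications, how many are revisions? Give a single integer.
Constraint 1 (Z + U = V) on D(Z)={1,2,3,4} D(U)={1,2,3,5} D(V)={1,2,3,4,5,6}: V {1,2,3,4,5,6}->{2,3,4,5,6} => REVISION
Constraint 2 (V != Y) on D(V)={2,3,4,5,6} D(Y)={1,2,3,4,5,6}: no change => not a revision
Constraint 3 (Z + V = Y) on D(Z)={1,2,3,4} D(V)={2,3,4,5,6} D(Y)={1,2,3,4,5,6}: V {2,3,4,5,6}->{2,3,4,5}; Y {1,2,3,4,5,6}->{3,4,5,6} => REVISION
Total revisions = 2

Answer: 2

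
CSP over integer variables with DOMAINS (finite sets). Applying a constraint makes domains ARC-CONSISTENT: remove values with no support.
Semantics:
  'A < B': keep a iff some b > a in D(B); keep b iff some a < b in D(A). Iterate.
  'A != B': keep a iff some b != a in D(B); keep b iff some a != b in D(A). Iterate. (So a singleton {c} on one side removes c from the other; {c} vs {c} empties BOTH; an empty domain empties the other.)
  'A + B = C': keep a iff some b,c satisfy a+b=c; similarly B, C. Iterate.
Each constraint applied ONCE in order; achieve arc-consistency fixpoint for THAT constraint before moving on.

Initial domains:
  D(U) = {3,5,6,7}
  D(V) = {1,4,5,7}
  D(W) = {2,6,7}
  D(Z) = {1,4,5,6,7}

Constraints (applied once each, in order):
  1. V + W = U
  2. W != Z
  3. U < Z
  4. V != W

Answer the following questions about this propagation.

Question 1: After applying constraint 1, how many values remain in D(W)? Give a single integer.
Answer: 2

Derivation:
Constraint 1 (V + W = U) on D(V)={1,4,5,7} D(W)={2,6,7} D(U)={3,5,6,7}: V {1,4,5,7}->{1,4,5}; W {2,6,7}->{2,6}; U {3,5,6,7}->{3,6,7}
So after constraint 1: D(W)={2,6}, size = 2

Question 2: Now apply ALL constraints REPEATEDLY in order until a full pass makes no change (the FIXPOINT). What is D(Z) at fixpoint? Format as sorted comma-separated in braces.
pass 0 (initial): D(Z)={1,4,5,6,7}
pass 1: U {3,5,6,7}->{3,6}; V {1,4,5,7}->{1,4,5}; W {2,6,7}->{2,6}; Z {1,4,5,6,7}->{4,5,6,7}
pass 2: V {1,4,5}->{1,4}; W {2,6}->{2}
pass 3: no change
Fixpoint after 3 passes: D(Z) = {4,5,6,7}

Answer: {4,5,6,7}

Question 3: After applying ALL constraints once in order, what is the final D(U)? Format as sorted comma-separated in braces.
Constraint 1 (V + W = U) on D(V)={1,4,5,7} D(W)={2,6,7} D(U)={3,5,6,7}: V {1,4,5,7}->{1,4,5}; W {2,6,7}->{2,6}; U {3,5,6,7}->{3,6,7}
Constraint 2 (W != Z) on D(W)={2,6} D(Z)={1,4,5,6,7}: no change
Constraint 3 (U < Z) on D(U)={3,6,7} D(Z)={1,4,5,6,7}: U {3,6,7}->{3,6}; Z {1,4,5,6,7}->{4,5,6,7}
Constraint 4 (V != W) on D(V)={1,4,5} D(W)={2,6}: no change
So after all 4 constraints: D(U) = {3,6}

Answer: {3,6}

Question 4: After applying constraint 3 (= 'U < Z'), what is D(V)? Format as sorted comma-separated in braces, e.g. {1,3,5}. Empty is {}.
Constraint 1 (V + W = U) on D(V)={1,4,5,7} D(W)={2,6,7} D(U)={3,5,6,7}: V {1,4,5,7}->{1,4,5}; W {2,6,7}->{2,6}; U {3,5,6,7}->{3,6,7}
Constraint 2 (W != Z) on D(W)={2,6} D(Z)={1,4,5,6,7}: no change
Constraint 3 (U < Z) on D(U)={3,6,7} D(Z)={1,4,5,6,7}: U {3,6,7}->{3,6}; Z {1,4,5,6,7}->{4,5,6,7}
So after constraint 3: D(V) = {1,4,5}

Answer: {1,4,5}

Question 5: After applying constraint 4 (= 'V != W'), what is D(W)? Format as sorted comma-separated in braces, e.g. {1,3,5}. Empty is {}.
Constraint 1 (V + W = U) on D(V)={1,4,5,7} D(W)={2,6,7} D(U)={3,5,6,7}: V {1,4,5,7}->{1,4,5}; W {2,6,7}->{2,6}; U {3,5,6,7}->{3,6,7}
Constraint 2 (W != Z) on D(W)={2,6} D(Z)={1,4,5,6,7}: no change
Constraint 3 (U < Z) on D(U)={3,6,7} D(Z)={1,4,5,6,7}: U {3,6,7}->{3,6}; Z {1,4,5,6,7}->{4,5,6,7}
Constraint 4 (V != W) on D(V)={1,4,5} D(W)={2,6}: no change
So after constraint 4: D(W) = {2,6}

Answer: {2,6}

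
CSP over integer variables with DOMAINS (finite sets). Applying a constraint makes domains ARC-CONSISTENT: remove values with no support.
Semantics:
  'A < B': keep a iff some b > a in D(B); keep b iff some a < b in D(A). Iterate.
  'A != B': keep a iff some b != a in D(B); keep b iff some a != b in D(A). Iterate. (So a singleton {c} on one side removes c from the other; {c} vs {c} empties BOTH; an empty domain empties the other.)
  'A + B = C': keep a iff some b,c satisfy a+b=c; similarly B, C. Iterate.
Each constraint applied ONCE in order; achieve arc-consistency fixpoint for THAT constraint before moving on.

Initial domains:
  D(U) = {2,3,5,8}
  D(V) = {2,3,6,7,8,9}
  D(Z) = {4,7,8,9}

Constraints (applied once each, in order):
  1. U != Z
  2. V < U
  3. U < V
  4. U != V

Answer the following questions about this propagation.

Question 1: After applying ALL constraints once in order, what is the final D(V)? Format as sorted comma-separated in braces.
Answer: {6,7}

Derivation:
Constraint 1 (U != Z) on D(U)={2,3,5,8} D(Z)={4,7,8,9}: no change
Constraint 2 (V < U) on D(V)={2,3,6,7,8,9} D(U)={2,3,5,8}: V {2,3,6,7,8,9}->{2,3,6,7}; U {2,3,5,8}->{3,5,8}
Constraint 3 (U < V) on D(U)={3,5,8} D(V)={2,3,6,7}: U {3,5,8}->{3,5}; V {2,3,6,7}->{6,7}
Constraint 4 (U != V) on D(U)={3,5} D(V)={6,7}: no change
So after all 4 constraints: D(V) = {6,7}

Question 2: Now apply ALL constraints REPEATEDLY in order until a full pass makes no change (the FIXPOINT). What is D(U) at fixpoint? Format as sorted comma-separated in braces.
Answer: {}

Derivation:
pass 0 (initial): D(U)={2,3,5,8}
pass 1: U {2,3,5,8}->{3,5}; V {2,3,6,7,8,9}->{6,7}
pass 2: U {3,5}->{}; V {6,7}->{}
pass 3: Z {4,7,8,9}->{}
pass 4: no change
Fixpoint after 4 passes: D(U) = {}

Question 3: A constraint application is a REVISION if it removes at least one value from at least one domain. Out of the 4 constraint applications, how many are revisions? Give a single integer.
Constraint 1 (U != Z) on D(U)={2,3,5,8} D(Z)={4,7,8,9}: no change => not a revision
Constraint 2 (V < U) on D(V)={2,3,6,7,8,9} D(U)={2,3,5,8}: V {2,3,6,7,8,9}->{2,3,6,7}; U {2,3,5,8}->{3,5,8} => REVISION
Constraint 3 (U < V) on D(U)={3,5,8} D(V)={2,3,6,7}: U {3,5,8}->{3,5}; V {2,3,6,7}->{6,7} => REVISION
Constraint 4 (U != V) on D(U)={3,5} D(V)={6,7}: no change => not a revision
Total revisions = 2

Answer: 2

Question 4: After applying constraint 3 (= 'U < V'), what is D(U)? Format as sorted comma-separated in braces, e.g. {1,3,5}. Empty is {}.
Answer: {3,5}

Derivation:
Constraint 1 (U != Z) on D(U)={2,3,5,8} D(Z)={4,7,8,9}: no change
Constraint 2 (V < U) on D(V)={2,3,6,7,8,9} D(U)={2,3,5,8}: V {2,3,6,7,8,9}->{2,3,6,7}; U {2,3,5,8}->{3,5,8}
Constraint 3 (U < V) on D(U)={3,5,8} D(V)={2,3,6,7}: U {3,5,8}->{3,5}; V {2,3,6,7}->{6,7}
So after constraint 3: D(U) = {3,5}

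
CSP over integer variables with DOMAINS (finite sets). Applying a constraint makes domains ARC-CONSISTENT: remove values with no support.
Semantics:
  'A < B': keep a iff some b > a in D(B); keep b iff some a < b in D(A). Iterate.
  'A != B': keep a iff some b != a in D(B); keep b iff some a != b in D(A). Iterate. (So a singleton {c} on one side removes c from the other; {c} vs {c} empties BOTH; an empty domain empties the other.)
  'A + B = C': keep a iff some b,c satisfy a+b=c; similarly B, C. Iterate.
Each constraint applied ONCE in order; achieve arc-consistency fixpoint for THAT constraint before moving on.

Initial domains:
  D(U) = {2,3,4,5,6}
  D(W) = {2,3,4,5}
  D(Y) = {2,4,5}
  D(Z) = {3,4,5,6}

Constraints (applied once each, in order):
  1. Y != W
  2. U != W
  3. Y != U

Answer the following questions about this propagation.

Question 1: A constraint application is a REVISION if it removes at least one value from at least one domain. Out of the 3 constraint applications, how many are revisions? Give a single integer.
Constraint 1 (Y != W) on D(Y)={2,4,5} D(W)={2,3,4,5}: no change => not a revision
Constraint 2 (U != W) on D(U)={2,3,4,5,6} D(W)={2,3,4,5}: no change => not a revision
Constraint 3 (Y != U) on D(Y)={2,4,5} D(U)={2,3,4,5,6}: no change => not a revision
Total revisions = 0

Answer: 0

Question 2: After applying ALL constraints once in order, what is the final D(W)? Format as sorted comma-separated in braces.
Constraint 1 (Y != W) on D(Y)={2,4,5} D(W)={2,3,4,5}: no change
Constraint 2 (U != W) on D(U)={2,3,4,5,6} D(W)={2,3,4,5}: no change
Constraint 3 (Y != U) on D(Y)={2,4,5} D(U)={2,3,4,5,6}: no change
So after all 3 constraints: D(W) = {2,3,4,5}

Answer: {2,3,4,5}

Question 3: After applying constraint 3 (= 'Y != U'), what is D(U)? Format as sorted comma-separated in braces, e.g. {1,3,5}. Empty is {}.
Constraint 1 (Y != W) on D(Y)={2,4,5} D(W)={2,3,4,5}: no change
Constraint 2 (U != W) on D(U)={2,3,4,5,6} D(W)={2,3,4,5}: no change
Constraint 3 (Y != U) on D(Y)={2,4,5} D(U)={2,3,4,5,6}: no change
So after constraint 3: D(U) = {2,3,4,5,6}

Answer: {2,3,4,5,6}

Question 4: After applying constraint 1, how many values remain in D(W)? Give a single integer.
Answer: 4

Derivation:
Constraint 1 (Y != W) on D(Y)={2,4,5} D(W)={2,3,4,5}: no change
So after constraint 1: D(W)={2,3,4,5}, size = 4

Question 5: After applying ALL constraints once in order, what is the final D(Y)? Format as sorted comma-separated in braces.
Answer: {2,4,5}

Derivation:
Constraint 1 (Y != W) on D(Y)={2,4,5} D(W)={2,3,4,5}: no change
Constraint 2 (U != W) on D(U)={2,3,4,5,6} D(W)={2,3,4,5}: no change
Constraint 3 (Y != U) on D(Y)={2,4,5} D(U)={2,3,4,5,6}: no change
So after all 3 constraints: D(Y) = {2,4,5}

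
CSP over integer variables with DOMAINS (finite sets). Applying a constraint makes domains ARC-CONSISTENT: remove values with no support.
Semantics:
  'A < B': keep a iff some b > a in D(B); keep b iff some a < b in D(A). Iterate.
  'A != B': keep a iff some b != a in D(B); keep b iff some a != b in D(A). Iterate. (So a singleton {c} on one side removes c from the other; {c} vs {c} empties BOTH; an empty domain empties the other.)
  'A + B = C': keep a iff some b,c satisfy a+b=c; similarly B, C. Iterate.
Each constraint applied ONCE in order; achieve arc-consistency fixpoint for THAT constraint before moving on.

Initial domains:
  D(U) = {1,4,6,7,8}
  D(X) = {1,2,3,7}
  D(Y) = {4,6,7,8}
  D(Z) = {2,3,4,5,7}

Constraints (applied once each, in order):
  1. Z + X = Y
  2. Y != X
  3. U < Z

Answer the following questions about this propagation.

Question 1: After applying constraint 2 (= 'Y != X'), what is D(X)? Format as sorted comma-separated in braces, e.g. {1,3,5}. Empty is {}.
Constraint 1 (Z + X = Y) on D(Z)={2,3,4,5,7} D(X)={1,2,3,7} D(Y)={4,6,7,8}: X {1,2,3,7}->{1,2,3}
Constraint 2 (Y != X) on D(Y)={4,6,7,8} D(X)={1,2,3}: no change
So after constraint 2: D(X) = {1,2,3}

Answer: {1,2,3}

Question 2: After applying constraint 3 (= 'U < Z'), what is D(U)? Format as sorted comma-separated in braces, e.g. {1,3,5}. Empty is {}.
Constraint 1 (Z + X = Y) on D(Z)={2,3,4,5,7} D(X)={1,2,3,7} D(Y)={4,6,7,8}: X {1,2,3,7}->{1,2,3}
Constraint 2 (Y != X) on D(Y)={4,6,7,8} D(X)={1,2,3}: no change
Constraint 3 (U < Z) on D(U)={1,4,6,7,8} D(Z)={2,3,4,5,7}: U {1,4,6,7,8}->{1,4,6}
So after constraint 3: D(U) = {1,4,6}

Answer: {1,4,6}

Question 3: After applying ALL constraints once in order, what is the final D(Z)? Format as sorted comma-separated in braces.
Constraint 1 (Z + X = Y) on D(Z)={2,3,4,5,7} D(X)={1,2,3,7} D(Y)={4,6,7,8}: X {1,2,3,7}->{1,2,3}
Constraint 2 (Y != X) on D(Y)={4,6,7,8} D(X)={1,2,3}: no change
Constraint 3 (U < Z) on D(U)={1,4,6,7,8} D(Z)={2,3,4,5,7}: U {1,4,6,7,8}->{1,4,6}
So after all 3 constraints: D(Z) = {2,3,4,5,7}

Answer: {2,3,4,5,7}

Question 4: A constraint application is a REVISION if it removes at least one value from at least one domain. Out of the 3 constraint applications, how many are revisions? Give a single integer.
Constraint 1 (Z + X = Y) on D(Z)={2,3,4,5,7} D(X)={1,2,3,7} D(Y)={4,6,7,8}: X {1,2,3,7}->{1,2,3} => REVISION
Constraint 2 (Y != X) on D(Y)={4,6,7,8} D(X)={1,2,3}: no change => not a revision
Constraint 3 (U < Z) on D(U)={1,4,6,7,8} D(Z)={2,3,4,5,7}: U {1,4,6,7,8}->{1,4,6} => REVISION
Total revisions = 2

Answer: 2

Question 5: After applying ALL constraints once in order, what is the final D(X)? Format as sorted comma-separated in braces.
Constraint 1 (Z + X = Y) on D(Z)={2,3,4,5,7} D(X)={1,2,3,7} D(Y)={4,6,7,8}: X {1,2,3,7}->{1,2,3}
Constraint 2 (Y != X) on D(Y)={4,6,7,8} D(X)={1,2,3}: no change
Constraint 3 (U < Z) on D(U)={1,4,6,7,8} D(Z)={2,3,4,5,7}: U {1,4,6,7,8}->{1,4,6}
So after all 3 constraints: D(X) = {1,2,3}

Answer: {1,2,3}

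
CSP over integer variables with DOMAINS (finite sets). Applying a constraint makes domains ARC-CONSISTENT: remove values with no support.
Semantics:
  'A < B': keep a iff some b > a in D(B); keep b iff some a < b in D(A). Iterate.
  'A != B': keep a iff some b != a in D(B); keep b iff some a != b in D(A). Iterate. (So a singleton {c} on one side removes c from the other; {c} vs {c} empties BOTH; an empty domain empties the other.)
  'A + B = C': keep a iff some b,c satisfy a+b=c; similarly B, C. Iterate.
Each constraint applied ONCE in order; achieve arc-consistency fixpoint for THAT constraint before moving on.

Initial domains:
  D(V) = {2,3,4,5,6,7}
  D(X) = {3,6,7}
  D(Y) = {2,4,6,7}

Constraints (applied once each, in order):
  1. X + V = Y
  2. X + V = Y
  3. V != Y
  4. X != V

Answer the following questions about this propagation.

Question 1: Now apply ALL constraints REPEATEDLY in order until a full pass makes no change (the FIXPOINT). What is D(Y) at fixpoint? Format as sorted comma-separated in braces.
pass 0 (initial): D(Y)={2,4,6,7}
pass 1: V {2,3,4,5,6,7}->{4}; X {3,6,7}->{3}; Y {2,4,6,7}->{6,7}
pass 2: Y {6,7}->{7}
pass 3: no change
Fixpoint after 3 passes: D(Y) = {7}

Answer: {7}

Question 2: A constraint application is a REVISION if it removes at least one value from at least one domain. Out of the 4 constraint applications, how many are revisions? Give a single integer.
Answer: 2

Derivation:
Constraint 1 (X + V = Y) on D(X)={3,6,7} D(V)={2,3,4,5,6,7} D(Y)={2,4,6,7}: X {3,6,7}->{3}; V {2,3,4,5,6,7}->{3,4}; Y {2,4,6,7}->{6,7} => REVISION
Constraint 2 (X + V = Y) on D(X)={3} D(V)={3,4} D(Y)={6,7}: no change => not a revision
Constraint 3 (V != Y) on D(V)={3,4} D(Y)={6,7}: no change => not a revision
Constraint 4 (X != V) on D(X)={3} D(V)={3,4}: V {3,4}->{4} => REVISION
Total revisions = 2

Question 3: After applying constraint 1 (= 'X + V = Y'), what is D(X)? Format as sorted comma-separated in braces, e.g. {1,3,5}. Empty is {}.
Answer: {3}

Derivation:
Constraint 1 (X + V = Y) on D(X)={3,6,7} D(V)={2,3,4,5,6,7} D(Y)={2,4,6,7}: X {3,6,7}->{3}; V {2,3,4,5,6,7}->{3,4}; Y {2,4,6,7}->{6,7}
So after constraint 1: D(X) = {3}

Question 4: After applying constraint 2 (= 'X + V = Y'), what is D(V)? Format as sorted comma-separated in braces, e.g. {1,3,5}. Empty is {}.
Answer: {3,4}

Derivation:
Constraint 1 (X + V = Y) on D(X)={3,6,7} D(V)={2,3,4,5,6,7} D(Y)={2,4,6,7}: X {3,6,7}->{3}; V {2,3,4,5,6,7}->{3,4}; Y {2,4,6,7}->{6,7}
Constraint 2 (X + V = Y) on D(X)={3} D(V)={3,4} D(Y)={6,7}: no change
So after constraint 2: D(V) = {3,4}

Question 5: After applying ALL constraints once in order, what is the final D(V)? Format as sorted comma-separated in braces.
Constraint 1 (X + V = Y) on D(X)={3,6,7} D(V)={2,3,4,5,6,7} D(Y)={2,4,6,7}: X {3,6,7}->{3}; V {2,3,4,5,6,7}->{3,4}; Y {2,4,6,7}->{6,7}
Constraint 2 (X + V = Y) on D(X)={3} D(V)={3,4} D(Y)={6,7}: no change
Constraint 3 (V != Y) on D(V)={3,4} D(Y)={6,7}: no change
Constraint 4 (X != V) on D(X)={3} D(V)={3,4}: V {3,4}->{4}
So after all 4 constraints: D(V) = {4}

Answer: {4}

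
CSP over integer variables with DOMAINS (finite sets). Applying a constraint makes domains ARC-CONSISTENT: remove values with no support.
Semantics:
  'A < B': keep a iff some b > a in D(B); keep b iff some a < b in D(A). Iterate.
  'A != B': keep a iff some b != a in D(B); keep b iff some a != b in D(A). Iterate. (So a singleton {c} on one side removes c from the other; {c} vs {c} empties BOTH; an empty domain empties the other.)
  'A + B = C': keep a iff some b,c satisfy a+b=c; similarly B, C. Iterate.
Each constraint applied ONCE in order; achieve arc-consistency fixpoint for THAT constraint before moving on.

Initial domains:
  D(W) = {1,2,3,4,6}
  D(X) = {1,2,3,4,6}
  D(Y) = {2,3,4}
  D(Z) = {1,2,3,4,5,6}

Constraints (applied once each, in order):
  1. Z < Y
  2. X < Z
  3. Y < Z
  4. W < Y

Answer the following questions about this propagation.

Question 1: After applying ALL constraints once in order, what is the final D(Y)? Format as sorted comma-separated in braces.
Answer: {2}

Derivation:
Constraint 1 (Z < Y) on D(Z)={1,2,3,4,5,6} D(Y)={2,3,4}: Z {1,2,3,4,5,6}->{1,2,3}
Constraint 2 (X < Z) on D(X)={1,2,3,4,6} D(Z)={1,2,3}: X {1,2,3,4,6}->{1,2}; Z {1,2,3}->{2,3}
Constraint 3 (Y < Z) on D(Y)={2,3,4} D(Z)={2,3}: Y {2,3,4}->{2}; Z {2,3}->{3}
Constraint 4 (W < Y) on D(W)={1,2,3,4,6} D(Y)={2}: W {1,2,3,4,6}->{1}
So after all 4 constraints: D(Y) = {2}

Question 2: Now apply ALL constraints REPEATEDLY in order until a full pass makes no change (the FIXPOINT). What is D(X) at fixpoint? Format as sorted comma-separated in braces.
pass 0 (initial): D(X)={1,2,3,4,6}
pass 1: W {1,2,3,4,6}->{1}; X {1,2,3,4,6}->{1,2}; Y {2,3,4}->{2}; Z {1,2,3,4,5,6}->{3}
pass 2: W {1}->{}; X {1,2}->{}; Y {2}->{}; Z {3}->{}
pass 3: no change
Fixpoint after 3 passes: D(X) = {}

Answer: {}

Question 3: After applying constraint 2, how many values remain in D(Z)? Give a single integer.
Answer: 2

Derivation:
Constraint 1 (Z < Y) on D(Z)={1,2,3,4,5,6} D(Y)={2,3,4}: Z {1,2,3,4,5,6}->{1,2,3}
Constraint 2 (X < Z) on D(X)={1,2,3,4,6} D(Z)={1,2,3}: X {1,2,3,4,6}->{1,2}; Z {1,2,3}->{2,3}
So after constraint 2: D(Z)={2,3}, size = 2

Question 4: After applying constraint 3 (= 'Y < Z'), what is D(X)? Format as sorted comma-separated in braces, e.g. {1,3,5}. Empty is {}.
Answer: {1,2}

Derivation:
Constraint 1 (Z < Y) on D(Z)={1,2,3,4,5,6} D(Y)={2,3,4}: Z {1,2,3,4,5,6}->{1,2,3}
Constraint 2 (X < Z) on D(X)={1,2,3,4,6} D(Z)={1,2,3}: X {1,2,3,4,6}->{1,2}; Z {1,2,3}->{2,3}
Constraint 3 (Y < Z) on D(Y)={2,3,4} D(Z)={2,3}: Y {2,3,4}->{2}; Z {2,3}->{3}
So after constraint 3: D(X) = {1,2}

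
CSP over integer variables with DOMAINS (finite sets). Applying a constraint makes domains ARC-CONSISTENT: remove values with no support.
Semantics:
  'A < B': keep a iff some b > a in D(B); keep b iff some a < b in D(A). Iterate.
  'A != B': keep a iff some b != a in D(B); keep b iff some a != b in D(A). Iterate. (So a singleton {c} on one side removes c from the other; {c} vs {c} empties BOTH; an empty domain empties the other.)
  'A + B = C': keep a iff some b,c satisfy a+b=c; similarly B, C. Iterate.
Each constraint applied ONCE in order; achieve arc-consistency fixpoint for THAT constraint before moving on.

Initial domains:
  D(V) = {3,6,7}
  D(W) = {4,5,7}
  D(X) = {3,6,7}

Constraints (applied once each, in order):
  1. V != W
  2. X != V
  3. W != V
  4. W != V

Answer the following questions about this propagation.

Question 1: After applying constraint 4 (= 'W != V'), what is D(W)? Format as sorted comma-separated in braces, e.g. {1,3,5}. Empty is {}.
Constraint 1 (V != W) on D(V)={3,6,7} D(W)={4,5,7}: no change
Constraint 2 (X != V) on D(X)={3,6,7} D(V)={3,6,7}: no change
Constraint 3 (W != V) on D(W)={4,5,7} D(V)={3,6,7}: no change
Constraint 4 (W != V) on D(W)={4,5,7} D(V)={3,6,7}: no change
So after constraint 4: D(W) = {4,5,7}

Answer: {4,5,7}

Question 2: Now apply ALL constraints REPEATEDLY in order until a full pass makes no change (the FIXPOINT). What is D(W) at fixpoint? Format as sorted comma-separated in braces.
Answer: {4,5,7}

Derivation:
pass 0 (initial): D(W)={4,5,7}
pass 1: no change
Fixpoint after 1 passes: D(W) = {4,5,7}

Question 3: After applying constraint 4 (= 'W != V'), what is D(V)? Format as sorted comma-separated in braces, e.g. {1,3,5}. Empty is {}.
Constraint 1 (V != W) on D(V)={3,6,7} D(W)={4,5,7}: no change
Constraint 2 (X != V) on D(X)={3,6,7} D(V)={3,6,7}: no change
Constraint 3 (W != V) on D(W)={4,5,7} D(V)={3,6,7}: no change
Constraint 4 (W != V) on D(W)={4,5,7} D(V)={3,6,7}: no change
So after constraint 4: D(V) = {3,6,7}

Answer: {3,6,7}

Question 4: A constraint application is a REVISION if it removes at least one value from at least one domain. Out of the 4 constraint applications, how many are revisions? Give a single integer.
Answer: 0

Derivation:
Constraint 1 (V != W) on D(V)={3,6,7} D(W)={4,5,7}: no change => not a revision
Constraint 2 (X != V) on D(X)={3,6,7} D(V)={3,6,7}: no change => not a revision
Constraint 3 (W != V) on D(W)={4,5,7} D(V)={3,6,7}: no change => not a revision
Constraint 4 (W != V) on D(W)={4,5,7} D(V)={3,6,7}: no change => not a revision
Total revisions = 0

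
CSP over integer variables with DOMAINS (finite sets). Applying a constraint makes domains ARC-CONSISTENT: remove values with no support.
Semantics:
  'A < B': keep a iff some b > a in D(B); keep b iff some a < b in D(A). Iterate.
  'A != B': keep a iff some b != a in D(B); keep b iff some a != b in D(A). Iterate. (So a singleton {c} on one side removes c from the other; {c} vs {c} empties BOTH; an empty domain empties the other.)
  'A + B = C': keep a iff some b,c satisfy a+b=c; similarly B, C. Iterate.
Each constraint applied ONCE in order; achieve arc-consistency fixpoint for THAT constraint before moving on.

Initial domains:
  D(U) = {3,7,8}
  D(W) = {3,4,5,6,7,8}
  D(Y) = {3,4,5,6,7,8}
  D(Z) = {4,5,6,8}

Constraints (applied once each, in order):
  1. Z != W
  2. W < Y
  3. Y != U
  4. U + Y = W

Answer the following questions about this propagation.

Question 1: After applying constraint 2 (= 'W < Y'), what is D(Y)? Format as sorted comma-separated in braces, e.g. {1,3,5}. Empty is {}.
Constraint 1 (Z != W) on D(Z)={4,5,6,8} D(W)={3,4,5,6,7,8}: no change
Constraint 2 (W < Y) on D(W)={3,4,5,6,7,8} D(Y)={3,4,5,6,7,8}: W {3,4,5,6,7,8}->{3,4,5,6,7}; Y {3,4,5,6,7,8}->{4,5,6,7,8}
So after constraint 2: D(Y) = {4,5,6,7,8}

Answer: {4,5,6,7,8}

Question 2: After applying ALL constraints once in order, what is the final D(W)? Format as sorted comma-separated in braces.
Answer: {7}

Derivation:
Constraint 1 (Z != W) on D(Z)={4,5,6,8} D(W)={3,4,5,6,7,8}: no change
Constraint 2 (W < Y) on D(W)={3,4,5,6,7,8} D(Y)={3,4,5,6,7,8}: W {3,4,5,6,7,8}->{3,4,5,6,7}; Y {3,4,5,6,7,8}->{4,5,6,7,8}
Constraint 3 (Y != U) on D(Y)={4,5,6,7,8} D(U)={3,7,8}: no change
Constraint 4 (U + Y = W) on D(U)={3,7,8} D(Y)={4,5,6,7,8} D(W)={3,4,5,6,7}: U {3,7,8}->{3}; Y {4,5,6,7,8}->{4}; W {3,4,5,6,7}->{7}
So after all 4 constraints: D(W) = {7}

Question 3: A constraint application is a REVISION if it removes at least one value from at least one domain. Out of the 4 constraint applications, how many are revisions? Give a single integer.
Constraint 1 (Z != W) on D(Z)={4,5,6,8} D(W)={3,4,5,6,7,8}: no change => not a revision
Constraint 2 (W < Y) on D(W)={3,4,5,6,7,8} D(Y)={3,4,5,6,7,8}: W {3,4,5,6,7,8}->{3,4,5,6,7}; Y {3,4,5,6,7,8}->{4,5,6,7,8} => REVISION
Constraint 3 (Y != U) on D(Y)={4,5,6,7,8} D(U)={3,7,8}: no change => not a revision
Constraint 4 (U + Y = W) on D(U)={3,7,8} D(Y)={4,5,6,7,8} D(W)={3,4,5,6,7}: U {3,7,8}->{3}; Y {4,5,6,7,8}->{4}; W {3,4,5,6,7}->{7} => REVISION
Total revisions = 2

Answer: 2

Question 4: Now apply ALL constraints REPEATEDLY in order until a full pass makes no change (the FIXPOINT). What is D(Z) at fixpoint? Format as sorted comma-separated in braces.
pass 0 (initial): D(Z)={4,5,6,8}
pass 1: U {3,7,8}->{3}; W {3,4,5,6,7,8}->{7}; Y {3,4,5,6,7,8}->{4}
pass 2: U {3}->{}; W {7}->{}; Y {4}->{}
pass 3: Z {4,5,6,8}->{}
pass 4: no change
Fixpoint after 4 passes: D(Z) = {}

Answer: {}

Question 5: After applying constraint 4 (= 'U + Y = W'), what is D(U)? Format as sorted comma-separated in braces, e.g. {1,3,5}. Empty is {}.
Constraint 1 (Z != W) on D(Z)={4,5,6,8} D(W)={3,4,5,6,7,8}: no change
Constraint 2 (W < Y) on D(W)={3,4,5,6,7,8} D(Y)={3,4,5,6,7,8}: W {3,4,5,6,7,8}->{3,4,5,6,7}; Y {3,4,5,6,7,8}->{4,5,6,7,8}
Constraint 3 (Y != U) on D(Y)={4,5,6,7,8} D(U)={3,7,8}: no change
Constraint 4 (U + Y = W) on D(U)={3,7,8} D(Y)={4,5,6,7,8} D(W)={3,4,5,6,7}: U {3,7,8}->{3}; Y {4,5,6,7,8}->{4}; W {3,4,5,6,7}->{7}
So after constraint 4: D(U) = {3}

Answer: {3}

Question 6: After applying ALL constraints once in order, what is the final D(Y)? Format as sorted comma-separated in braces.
Constraint 1 (Z != W) on D(Z)={4,5,6,8} D(W)={3,4,5,6,7,8}: no change
Constraint 2 (W < Y) on D(W)={3,4,5,6,7,8} D(Y)={3,4,5,6,7,8}: W {3,4,5,6,7,8}->{3,4,5,6,7}; Y {3,4,5,6,7,8}->{4,5,6,7,8}
Constraint 3 (Y != U) on D(Y)={4,5,6,7,8} D(U)={3,7,8}: no change
Constraint 4 (U + Y = W) on D(U)={3,7,8} D(Y)={4,5,6,7,8} D(W)={3,4,5,6,7}: U {3,7,8}->{3}; Y {4,5,6,7,8}->{4}; W {3,4,5,6,7}->{7}
So after all 4 constraints: D(Y) = {4}

Answer: {4}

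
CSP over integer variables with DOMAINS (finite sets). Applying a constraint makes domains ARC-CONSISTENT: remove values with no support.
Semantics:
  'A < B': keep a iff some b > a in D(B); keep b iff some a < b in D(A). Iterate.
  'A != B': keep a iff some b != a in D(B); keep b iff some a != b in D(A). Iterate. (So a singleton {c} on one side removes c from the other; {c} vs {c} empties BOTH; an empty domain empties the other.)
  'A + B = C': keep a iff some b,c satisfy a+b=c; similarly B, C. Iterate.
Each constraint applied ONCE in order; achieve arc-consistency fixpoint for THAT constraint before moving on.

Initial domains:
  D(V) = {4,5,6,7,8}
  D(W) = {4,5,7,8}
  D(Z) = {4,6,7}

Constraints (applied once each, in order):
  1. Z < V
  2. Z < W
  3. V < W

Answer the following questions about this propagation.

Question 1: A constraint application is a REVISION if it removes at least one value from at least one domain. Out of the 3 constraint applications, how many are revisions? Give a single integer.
Constraint 1 (Z < V) on D(Z)={4,6,7} D(V)={4,5,6,7,8}: V {4,5,6,7,8}->{5,6,7,8} => REVISION
Constraint 2 (Z < W) on D(Z)={4,6,7} D(W)={4,5,7,8}: W {4,5,7,8}->{5,7,8} => REVISION
Constraint 3 (V < W) on D(V)={5,6,7,8} D(W)={5,7,8}: V {5,6,7,8}->{5,6,7}; W {5,7,8}->{7,8} => REVISION
Total revisions = 3

Answer: 3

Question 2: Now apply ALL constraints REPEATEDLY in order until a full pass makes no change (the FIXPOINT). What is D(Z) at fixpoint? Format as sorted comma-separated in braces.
pass 0 (initial): D(Z)={4,6,7}
pass 1: V {4,5,6,7,8}->{5,6,7}; W {4,5,7,8}->{7,8}
pass 2: Z {4,6,7}->{4,6}
pass 3: no change
Fixpoint after 3 passes: D(Z) = {4,6}

Answer: {4,6}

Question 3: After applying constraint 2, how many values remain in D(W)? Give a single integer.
Answer: 3

Derivation:
Constraint 1 (Z < V) on D(Z)={4,6,7} D(V)={4,5,6,7,8}: V {4,5,6,7,8}->{5,6,7,8}
Constraint 2 (Z < W) on D(Z)={4,6,7} D(W)={4,5,7,8}: W {4,5,7,8}->{5,7,8}
So after constraint 2: D(W)={5,7,8}, size = 3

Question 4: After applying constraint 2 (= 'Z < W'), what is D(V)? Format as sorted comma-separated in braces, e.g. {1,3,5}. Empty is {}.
Constraint 1 (Z < V) on D(Z)={4,6,7} D(V)={4,5,6,7,8}: V {4,5,6,7,8}->{5,6,7,8}
Constraint 2 (Z < W) on D(Z)={4,6,7} D(W)={4,5,7,8}: W {4,5,7,8}->{5,7,8}
So after constraint 2: D(V) = {5,6,7,8}

Answer: {5,6,7,8}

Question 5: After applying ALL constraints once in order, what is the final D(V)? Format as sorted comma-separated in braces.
Constraint 1 (Z < V) on D(Z)={4,6,7} D(V)={4,5,6,7,8}: V {4,5,6,7,8}->{5,6,7,8}
Constraint 2 (Z < W) on D(Z)={4,6,7} D(W)={4,5,7,8}: W {4,5,7,8}->{5,7,8}
Constraint 3 (V < W) on D(V)={5,6,7,8} D(W)={5,7,8}: V {5,6,7,8}->{5,6,7}; W {5,7,8}->{7,8}
So after all 3 constraints: D(V) = {5,6,7}

Answer: {5,6,7}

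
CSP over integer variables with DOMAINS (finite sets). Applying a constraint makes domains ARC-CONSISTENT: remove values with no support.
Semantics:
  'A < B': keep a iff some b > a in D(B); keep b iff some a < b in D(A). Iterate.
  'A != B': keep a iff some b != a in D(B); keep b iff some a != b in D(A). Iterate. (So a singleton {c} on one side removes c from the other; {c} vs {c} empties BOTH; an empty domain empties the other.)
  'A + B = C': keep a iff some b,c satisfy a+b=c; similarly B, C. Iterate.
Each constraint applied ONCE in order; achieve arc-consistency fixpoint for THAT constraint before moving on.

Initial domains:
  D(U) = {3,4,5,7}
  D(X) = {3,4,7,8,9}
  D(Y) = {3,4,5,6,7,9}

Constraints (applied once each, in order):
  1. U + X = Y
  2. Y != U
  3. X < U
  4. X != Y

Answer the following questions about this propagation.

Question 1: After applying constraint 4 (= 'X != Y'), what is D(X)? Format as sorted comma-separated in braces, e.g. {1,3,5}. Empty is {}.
Answer: {3,4}

Derivation:
Constraint 1 (U + X = Y) on D(U)={3,4,5,7} D(X)={3,4,7,8,9} D(Y)={3,4,5,6,7,9}: U {3,4,5,7}->{3,4,5}; X {3,4,7,8,9}->{3,4}; Y {3,4,5,6,7,9}->{6,7,9}
Constraint 2 (Y != U) on D(Y)={6,7,9} D(U)={3,4,5}: no change
Constraint 3 (X < U) on D(X)={3,4} D(U)={3,4,5}: U {3,4,5}->{4,5}
Constraint 4 (X != Y) on D(X)={3,4} D(Y)={6,7,9}: no change
So after constraint 4: D(X) = {3,4}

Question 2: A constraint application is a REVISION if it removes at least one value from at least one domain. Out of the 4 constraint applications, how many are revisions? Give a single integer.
Answer: 2

Derivation:
Constraint 1 (U + X = Y) on D(U)={3,4,5,7} D(X)={3,4,7,8,9} D(Y)={3,4,5,6,7,9}: U {3,4,5,7}->{3,4,5}; X {3,4,7,8,9}->{3,4}; Y {3,4,5,6,7,9}->{6,7,9} => REVISION
Constraint 2 (Y != U) on D(Y)={6,7,9} D(U)={3,4,5}: no change => not a revision
Constraint 3 (X < U) on D(X)={3,4} D(U)={3,4,5}: U {3,4,5}->{4,5} => REVISION
Constraint 4 (X != Y) on D(X)={3,4} D(Y)={6,7,9}: no change => not a revision
Total revisions = 2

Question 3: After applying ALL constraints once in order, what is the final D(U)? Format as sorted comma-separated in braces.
Constraint 1 (U + X = Y) on D(U)={3,4,5,7} D(X)={3,4,7,8,9} D(Y)={3,4,5,6,7,9}: U {3,4,5,7}->{3,4,5}; X {3,4,7,8,9}->{3,4}; Y {3,4,5,6,7,9}->{6,7,9}
Constraint 2 (Y != U) on D(Y)={6,7,9} D(U)={3,4,5}: no change
Constraint 3 (X < U) on D(X)={3,4} D(U)={3,4,5}: U {3,4,5}->{4,5}
Constraint 4 (X != Y) on D(X)={3,4} D(Y)={6,7,9}: no change
So after all 4 constraints: D(U) = {4,5}

Answer: {4,5}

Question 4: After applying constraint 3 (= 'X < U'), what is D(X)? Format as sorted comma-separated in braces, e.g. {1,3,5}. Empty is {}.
Constraint 1 (U + X = Y) on D(U)={3,4,5,7} D(X)={3,4,7,8,9} D(Y)={3,4,5,6,7,9}: U {3,4,5,7}->{3,4,5}; X {3,4,7,8,9}->{3,4}; Y {3,4,5,6,7,9}->{6,7,9}
Constraint 2 (Y != U) on D(Y)={6,7,9} D(U)={3,4,5}: no change
Constraint 3 (X < U) on D(X)={3,4} D(U)={3,4,5}: U {3,4,5}->{4,5}
So after constraint 3: D(X) = {3,4}

Answer: {3,4}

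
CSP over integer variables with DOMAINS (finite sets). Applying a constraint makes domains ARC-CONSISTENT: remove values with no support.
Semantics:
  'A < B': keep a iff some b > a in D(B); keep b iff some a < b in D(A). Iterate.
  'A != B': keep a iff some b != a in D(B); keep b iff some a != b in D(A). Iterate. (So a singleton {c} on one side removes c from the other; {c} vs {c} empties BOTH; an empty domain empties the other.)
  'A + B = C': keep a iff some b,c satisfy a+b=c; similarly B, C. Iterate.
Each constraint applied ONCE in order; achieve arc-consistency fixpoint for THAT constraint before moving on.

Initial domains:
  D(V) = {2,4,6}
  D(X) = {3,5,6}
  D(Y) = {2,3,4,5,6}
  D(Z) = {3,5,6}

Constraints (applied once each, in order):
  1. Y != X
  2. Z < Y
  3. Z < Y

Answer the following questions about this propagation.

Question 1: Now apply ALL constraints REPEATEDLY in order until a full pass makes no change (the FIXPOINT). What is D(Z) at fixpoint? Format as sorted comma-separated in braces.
pass 0 (initial): D(Z)={3,5,6}
pass 1: Y {2,3,4,5,6}->{4,5,6}; Z {3,5,6}->{3,5}
pass 2: no change
Fixpoint after 2 passes: D(Z) = {3,5}

Answer: {3,5}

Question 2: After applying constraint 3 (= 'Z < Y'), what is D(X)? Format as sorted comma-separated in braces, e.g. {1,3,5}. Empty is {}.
Constraint 1 (Y != X) on D(Y)={2,3,4,5,6} D(X)={3,5,6}: no change
Constraint 2 (Z < Y) on D(Z)={3,5,6} D(Y)={2,3,4,5,6}: Z {3,5,6}->{3,5}; Y {2,3,4,5,6}->{4,5,6}
Constraint 3 (Z < Y) on D(Z)={3,5} D(Y)={4,5,6}: no change
So after constraint 3: D(X) = {3,5,6}

Answer: {3,5,6}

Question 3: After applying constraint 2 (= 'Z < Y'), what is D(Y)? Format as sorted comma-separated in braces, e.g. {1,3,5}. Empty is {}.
Answer: {4,5,6}

Derivation:
Constraint 1 (Y != X) on D(Y)={2,3,4,5,6} D(X)={3,5,6}: no change
Constraint 2 (Z < Y) on D(Z)={3,5,6} D(Y)={2,3,4,5,6}: Z {3,5,6}->{3,5}; Y {2,3,4,5,6}->{4,5,6}
So after constraint 2: D(Y) = {4,5,6}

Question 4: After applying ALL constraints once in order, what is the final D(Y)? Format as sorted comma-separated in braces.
Constraint 1 (Y != X) on D(Y)={2,3,4,5,6} D(X)={3,5,6}: no change
Constraint 2 (Z < Y) on D(Z)={3,5,6} D(Y)={2,3,4,5,6}: Z {3,5,6}->{3,5}; Y {2,3,4,5,6}->{4,5,6}
Constraint 3 (Z < Y) on D(Z)={3,5} D(Y)={4,5,6}: no change
So after all 3 constraints: D(Y) = {4,5,6}

Answer: {4,5,6}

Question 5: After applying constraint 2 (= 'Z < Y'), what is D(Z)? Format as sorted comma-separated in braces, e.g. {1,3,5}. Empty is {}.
Answer: {3,5}

Derivation:
Constraint 1 (Y != X) on D(Y)={2,3,4,5,6} D(X)={3,5,6}: no change
Constraint 2 (Z < Y) on D(Z)={3,5,6} D(Y)={2,3,4,5,6}: Z {3,5,6}->{3,5}; Y {2,3,4,5,6}->{4,5,6}
So after constraint 2: D(Z) = {3,5}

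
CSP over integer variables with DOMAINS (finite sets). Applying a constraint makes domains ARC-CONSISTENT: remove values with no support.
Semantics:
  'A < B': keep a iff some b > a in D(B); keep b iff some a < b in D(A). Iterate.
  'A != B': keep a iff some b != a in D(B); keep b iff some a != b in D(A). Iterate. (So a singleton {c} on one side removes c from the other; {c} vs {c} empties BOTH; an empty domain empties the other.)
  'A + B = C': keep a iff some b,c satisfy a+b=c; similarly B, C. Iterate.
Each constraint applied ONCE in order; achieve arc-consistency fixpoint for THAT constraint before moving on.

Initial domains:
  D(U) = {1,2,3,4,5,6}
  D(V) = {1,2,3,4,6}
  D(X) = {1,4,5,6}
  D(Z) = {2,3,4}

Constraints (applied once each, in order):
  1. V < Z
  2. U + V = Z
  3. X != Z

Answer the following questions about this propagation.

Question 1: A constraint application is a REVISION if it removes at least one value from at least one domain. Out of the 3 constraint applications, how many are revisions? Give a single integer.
Constraint 1 (V < Z) on D(V)={1,2,3,4,6} D(Z)={2,3,4}: V {1,2,3,4,6}->{1,2,3} => REVISION
Constraint 2 (U + V = Z) on D(U)={1,2,3,4,5,6} D(V)={1,2,3} D(Z)={2,3,4}: U {1,2,3,4,5,6}->{1,2,3} => REVISION
Constraint 3 (X != Z) on D(X)={1,4,5,6} D(Z)={2,3,4}: no change => not a revision
Total revisions = 2

Answer: 2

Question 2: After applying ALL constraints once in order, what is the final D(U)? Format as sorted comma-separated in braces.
Constraint 1 (V < Z) on D(V)={1,2,3,4,6} D(Z)={2,3,4}: V {1,2,3,4,6}->{1,2,3}
Constraint 2 (U + V = Z) on D(U)={1,2,3,4,5,6} D(V)={1,2,3} D(Z)={2,3,4}: U {1,2,3,4,5,6}->{1,2,3}
Constraint 3 (X != Z) on D(X)={1,4,5,6} D(Z)={2,3,4}: no change
So after all 3 constraints: D(U) = {1,2,3}

Answer: {1,2,3}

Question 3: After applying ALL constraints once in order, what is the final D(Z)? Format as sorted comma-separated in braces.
Constraint 1 (V < Z) on D(V)={1,2,3,4,6} D(Z)={2,3,4}: V {1,2,3,4,6}->{1,2,3}
Constraint 2 (U + V = Z) on D(U)={1,2,3,4,5,6} D(V)={1,2,3} D(Z)={2,3,4}: U {1,2,3,4,5,6}->{1,2,3}
Constraint 3 (X != Z) on D(X)={1,4,5,6} D(Z)={2,3,4}: no change
So after all 3 constraints: D(Z) = {2,3,4}

Answer: {2,3,4}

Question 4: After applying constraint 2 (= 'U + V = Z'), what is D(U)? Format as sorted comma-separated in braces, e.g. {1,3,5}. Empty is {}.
Constraint 1 (V < Z) on D(V)={1,2,3,4,6} D(Z)={2,3,4}: V {1,2,3,4,6}->{1,2,3}
Constraint 2 (U + V = Z) on D(U)={1,2,3,4,5,6} D(V)={1,2,3} D(Z)={2,3,4}: U {1,2,3,4,5,6}->{1,2,3}
So after constraint 2: D(U) = {1,2,3}

Answer: {1,2,3}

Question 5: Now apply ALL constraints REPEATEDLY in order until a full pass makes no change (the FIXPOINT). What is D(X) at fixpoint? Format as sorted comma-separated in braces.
Answer: {1,4,5,6}

Derivation:
pass 0 (initial): D(X)={1,4,5,6}
pass 1: U {1,2,3,4,5,6}->{1,2,3}; V {1,2,3,4,6}->{1,2,3}
pass 2: no change
Fixpoint after 2 passes: D(X) = {1,4,5,6}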